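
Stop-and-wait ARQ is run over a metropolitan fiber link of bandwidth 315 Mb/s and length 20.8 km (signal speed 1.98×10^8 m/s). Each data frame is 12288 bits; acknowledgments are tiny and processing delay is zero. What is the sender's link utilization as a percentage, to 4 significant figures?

t_tx = L/R = 12288/315000000 = 3.90095e-05 s.
t_prop = 20800/198000000 = 0.000105051 s; RTT = 0.000210101 s.
Cycle = t_tx + RTT = 0.000249111 s.
Utilization = t_tx / cycle = 3.90095e-05/0.000249111 = 15.66 %.

15.66 %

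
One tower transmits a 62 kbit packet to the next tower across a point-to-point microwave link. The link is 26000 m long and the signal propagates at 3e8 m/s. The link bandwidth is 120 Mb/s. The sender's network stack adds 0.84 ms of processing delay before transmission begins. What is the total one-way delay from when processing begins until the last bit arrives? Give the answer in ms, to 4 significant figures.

1.443 ms

L = 62000 bits.
Transmission delay = L/R = 62000 / 120000000 = 0.516667 ms.
Propagation delay = d/s = 26000 m / 300000000 m/s = 0.0866667 ms.
Plus processing delay 0.84 ms = 0.84 ms.
Total = 1.443 ms.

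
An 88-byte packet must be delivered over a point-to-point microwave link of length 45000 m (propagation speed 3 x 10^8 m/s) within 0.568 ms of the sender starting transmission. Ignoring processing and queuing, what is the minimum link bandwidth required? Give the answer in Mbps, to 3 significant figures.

1.68 Mbps

L = 704 bits.
Propagation delay = 45000 / 300000000 = 0.15 ms.
Transmission budget = 0.568 − 0.15 = 0.418 ms.
R ≥ L / t_tx = 704 bits / 0.000418 s = 1.68 Mbps.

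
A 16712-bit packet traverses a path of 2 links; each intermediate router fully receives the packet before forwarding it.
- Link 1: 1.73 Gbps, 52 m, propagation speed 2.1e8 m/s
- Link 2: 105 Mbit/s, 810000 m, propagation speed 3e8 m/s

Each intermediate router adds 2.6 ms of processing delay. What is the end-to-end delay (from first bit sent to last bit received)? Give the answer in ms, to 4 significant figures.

Transmission delays (L/R per hop): 0.00966012, 0.159162 ms; sum = 0.168822 ms.
Propagation delays (d/s per hop): 0.000247619, 2.7 ms; sum = 2.70025 ms.
Processing at 1 router(s): 1 × 2.6 ms = 2.6 ms.
End-to-end = 5.469 ms.

5.469 ms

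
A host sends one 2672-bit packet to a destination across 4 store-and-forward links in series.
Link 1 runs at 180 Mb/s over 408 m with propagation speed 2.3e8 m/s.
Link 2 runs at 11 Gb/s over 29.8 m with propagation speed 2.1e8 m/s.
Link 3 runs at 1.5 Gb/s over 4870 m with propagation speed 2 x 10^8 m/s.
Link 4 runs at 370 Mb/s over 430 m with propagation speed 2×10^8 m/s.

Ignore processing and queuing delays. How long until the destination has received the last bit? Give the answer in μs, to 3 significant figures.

52.5 μs

Transmission delays (L/R per hop): 14.8444, 0.242909, 1.78133, 7.22162 μs; sum = 24.0903 μs.
Propagation delays (d/s per hop): 1.77391, 0.141905, 24.35, 2.15 μs; sum = 28.4158 μs.
End-to-end = 52.5 μs.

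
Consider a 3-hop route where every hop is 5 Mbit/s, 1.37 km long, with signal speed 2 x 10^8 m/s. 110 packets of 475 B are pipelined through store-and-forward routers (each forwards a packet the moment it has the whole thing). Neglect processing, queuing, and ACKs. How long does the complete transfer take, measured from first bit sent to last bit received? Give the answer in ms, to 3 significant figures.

85.1 ms

Per-hop transmission t_tx = L/R = 3800/5000000 = 0.76 ms.
Per-hop propagation t_prop = 1370/200000000 = 0.00685 ms.
Pipeline fill: first packet needs 3·t_tx to clear all hops; remaining 109 packets each add one t_tx.
Total = (3+110-1)·t_tx + 3·t_prop = 112·0.76 + 3·0.00685 = 85.1 ms.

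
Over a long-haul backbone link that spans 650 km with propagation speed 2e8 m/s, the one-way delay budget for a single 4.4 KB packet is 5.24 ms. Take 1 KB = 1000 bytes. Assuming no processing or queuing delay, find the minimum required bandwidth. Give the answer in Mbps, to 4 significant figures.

L = 35200 bits.
Propagation delay = 650000 / 200000000 = 3.25 ms.
Transmission budget = 5.24 − 3.25 = 1.99 ms.
R ≥ L / t_tx = 35200 bits / 0.00199 s = 17.69 Mbps.

17.69 Mbps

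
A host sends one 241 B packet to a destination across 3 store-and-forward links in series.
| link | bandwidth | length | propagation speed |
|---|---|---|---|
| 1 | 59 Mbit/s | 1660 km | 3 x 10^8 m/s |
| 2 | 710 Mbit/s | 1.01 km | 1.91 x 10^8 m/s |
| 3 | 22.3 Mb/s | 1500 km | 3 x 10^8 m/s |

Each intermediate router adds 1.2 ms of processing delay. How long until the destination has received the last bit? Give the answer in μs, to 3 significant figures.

L = 241 × 8 = 1928 bits.
Transmission delays (L/R per hop): 32.678, 2.71549, 86.4574 μs; sum = 121.851 μs.
Propagation delays (d/s per hop): 5533.33, 5.28796, 5000 μs; sum = 10538.6 μs.
Processing at 2 router(s): 2 × 1.2 ms = 2400 μs.
End-to-end = 13100 μs.

13100 μs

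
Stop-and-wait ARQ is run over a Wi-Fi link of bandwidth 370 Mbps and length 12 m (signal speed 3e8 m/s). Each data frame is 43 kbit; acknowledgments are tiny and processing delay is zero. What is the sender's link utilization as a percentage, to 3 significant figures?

99.9 %

t_tx = L/R = 43000/370000000 = 0.000116216 s.
t_prop = 12/300000000 = 4e-08 s; RTT = 8e-08 s.
Cycle = t_tx + RTT = 0.000116296 s.
Utilization = t_tx / cycle = 0.000116216/0.000116296 = 99.9 %.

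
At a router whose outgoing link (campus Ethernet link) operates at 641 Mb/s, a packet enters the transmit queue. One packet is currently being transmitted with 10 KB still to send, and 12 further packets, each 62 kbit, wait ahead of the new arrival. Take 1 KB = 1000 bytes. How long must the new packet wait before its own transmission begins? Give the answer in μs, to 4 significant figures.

1285 μs

Each queued packet: L/R = 62000/641000000 = 96.7239 μs.
12 queued → 1160.69 μs.
Plus remaining 80000 bits of current packet: 124.805 μs.
Queuing delay = 1285 μs.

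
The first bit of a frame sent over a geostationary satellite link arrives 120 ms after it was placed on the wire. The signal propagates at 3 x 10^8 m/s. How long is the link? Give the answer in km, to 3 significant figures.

d = s × t_prop = 300000000 × 0.12 = 36000 km.

36000 km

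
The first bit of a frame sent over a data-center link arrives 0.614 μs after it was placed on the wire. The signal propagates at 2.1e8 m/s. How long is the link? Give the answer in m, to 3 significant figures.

129 m

d = s × t_prop = 210000000 × 6.14e-07 = 129 m.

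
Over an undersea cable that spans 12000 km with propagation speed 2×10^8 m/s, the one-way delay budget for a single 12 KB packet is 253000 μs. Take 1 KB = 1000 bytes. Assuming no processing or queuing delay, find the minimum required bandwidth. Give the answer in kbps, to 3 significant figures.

497 kbps

L = 96000 bits.
Propagation delay = 12000000 / 200000000 = 60000 μs.
Transmission budget = 253000 − 60000 = 193000 μs.
R ≥ L / t_tx = 96000 bits / 0.193 s = 497 kbps.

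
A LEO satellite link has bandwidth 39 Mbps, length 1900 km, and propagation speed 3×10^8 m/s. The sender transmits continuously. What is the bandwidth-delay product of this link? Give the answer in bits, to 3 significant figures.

Propagation delay = 1900000 / 300000000 = 0.00633333 s.
BDP = R × t_prop = 39000000 × 0.00633333 = 247000 bits.

247000 bits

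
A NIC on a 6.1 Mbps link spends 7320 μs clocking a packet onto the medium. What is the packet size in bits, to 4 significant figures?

44650 bits

L = R × t_tx = 6100000 b/s × 0.00732 s = 44652 bits.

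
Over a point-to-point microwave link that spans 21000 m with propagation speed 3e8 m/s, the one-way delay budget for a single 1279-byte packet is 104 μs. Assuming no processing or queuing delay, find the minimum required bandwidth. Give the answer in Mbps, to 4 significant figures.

300.9 Mbps

L = 10232 bits.
Propagation delay = 21000 / 300000000 = 70 μs.
Transmission budget = 104 − 70 = 34 μs.
R ≥ L / t_tx = 10232 bits / 3.4e-05 s = 300.9 Mbps.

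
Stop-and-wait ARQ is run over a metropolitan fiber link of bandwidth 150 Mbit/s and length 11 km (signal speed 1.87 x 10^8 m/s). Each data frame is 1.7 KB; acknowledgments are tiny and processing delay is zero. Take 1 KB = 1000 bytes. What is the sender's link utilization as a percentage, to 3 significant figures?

t_tx = L/R = 13600/150000000 = 9.06667e-05 s.
t_prop = 11000/187000000 = 5.88235e-05 s; RTT = 0.000117647 s.
Cycle = t_tx + RTT = 0.000208314 s.
Utilization = t_tx / cycle = 9.06667e-05/0.000208314 = 43.5 %.

43.5 %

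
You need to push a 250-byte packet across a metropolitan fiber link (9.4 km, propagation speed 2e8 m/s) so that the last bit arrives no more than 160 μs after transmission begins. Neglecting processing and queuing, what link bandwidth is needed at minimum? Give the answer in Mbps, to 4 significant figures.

L = 2000 bits.
Propagation delay = 9400 / 200000000 = 47 μs.
Transmission budget = 160 − 47 = 113 μs.
R ≥ L / t_tx = 2000 bits / 0.000113 s = 17.70 Mbps.

17.70 Mbps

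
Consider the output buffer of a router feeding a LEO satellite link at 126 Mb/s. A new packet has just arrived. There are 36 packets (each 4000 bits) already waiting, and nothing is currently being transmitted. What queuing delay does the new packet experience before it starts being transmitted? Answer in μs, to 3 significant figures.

1140 μs

Each queued packet: L/R = 4000/126000000 = 31.746 μs.
36 queued → 1142.86 μs.
Queuing delay = 1140 μs.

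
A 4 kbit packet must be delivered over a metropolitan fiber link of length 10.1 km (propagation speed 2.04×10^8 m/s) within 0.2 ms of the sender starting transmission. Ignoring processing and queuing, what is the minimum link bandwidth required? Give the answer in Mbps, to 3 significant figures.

Propagation delay = 10100 / 204000000 = 0.0495098 ms.
Transmission budget = 0.2 − 0.0495098 = 0.15049 ms.
R ≥ L / t_tx = 4000 bits / 0.00015049 s = 26.6 Mbps.

26.6 Mbps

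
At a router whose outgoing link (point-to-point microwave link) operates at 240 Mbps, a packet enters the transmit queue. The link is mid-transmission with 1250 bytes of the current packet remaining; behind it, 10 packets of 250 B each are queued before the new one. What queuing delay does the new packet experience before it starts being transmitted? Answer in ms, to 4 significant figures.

Each queued packet: L/R = 2000/240000000 = 0.00833333 ms.
10 queued → 0.0833333 ms.
Plus remaining 10000 bits of current packet: 0.0416667 ms.
Queuing delay = 0.1250 ms.

0.1250 ms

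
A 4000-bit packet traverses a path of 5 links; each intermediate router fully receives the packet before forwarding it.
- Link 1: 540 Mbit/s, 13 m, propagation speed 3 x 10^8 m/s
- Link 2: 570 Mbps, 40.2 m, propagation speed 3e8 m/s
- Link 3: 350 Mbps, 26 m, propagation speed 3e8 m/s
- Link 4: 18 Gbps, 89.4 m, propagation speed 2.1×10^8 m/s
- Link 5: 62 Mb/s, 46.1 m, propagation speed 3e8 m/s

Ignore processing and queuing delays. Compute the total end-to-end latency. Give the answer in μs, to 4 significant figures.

91.44 μs

Transmission delays (L/R per hop): 7.40741, 7.01754, 11.4286, 0.222222, 64.5161 μs; sum = 90.5919 μs.
Propagation delays (d/s per hop): 0.0433333, 0.134, 0.0866667, 0.425714, 0.153667 μs; sum = 0.843381 μs.
End-to-end = 91.44 μs.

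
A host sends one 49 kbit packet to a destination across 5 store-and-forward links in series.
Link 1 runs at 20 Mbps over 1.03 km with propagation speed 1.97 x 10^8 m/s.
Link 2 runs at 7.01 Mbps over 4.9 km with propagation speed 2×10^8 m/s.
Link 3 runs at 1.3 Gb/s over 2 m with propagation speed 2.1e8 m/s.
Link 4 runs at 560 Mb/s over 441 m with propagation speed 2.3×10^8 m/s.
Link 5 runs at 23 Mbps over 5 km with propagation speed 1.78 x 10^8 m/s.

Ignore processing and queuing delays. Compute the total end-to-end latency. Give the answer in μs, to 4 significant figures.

L = 49000 bits.
Transmission delays (L/R per hop): 2450, 6990.01, 37.6923, 87.5, 2130.43 μs; sum = 11695.6 μs.
Propagation delays (d/s per hop): 5.22843, 24.5, 0.00952381, 1.91739, 28.0899 μs; sum = 59.7452 μs.
End-to-end = 11760 μs.

11760 μs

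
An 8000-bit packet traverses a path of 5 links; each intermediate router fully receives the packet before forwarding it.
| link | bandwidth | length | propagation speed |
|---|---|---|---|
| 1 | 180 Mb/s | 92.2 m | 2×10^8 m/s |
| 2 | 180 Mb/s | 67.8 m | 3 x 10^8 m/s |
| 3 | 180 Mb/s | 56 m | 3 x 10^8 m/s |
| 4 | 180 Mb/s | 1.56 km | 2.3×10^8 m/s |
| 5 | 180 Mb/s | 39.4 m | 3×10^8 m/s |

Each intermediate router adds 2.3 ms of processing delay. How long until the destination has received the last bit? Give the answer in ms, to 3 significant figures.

9.43 ms

Transmission delay per hop = L/R = 8000/180000000 = 0.0444444 ms; 5 hops → 0.222222 ms.
Propagation delays (d/s per hop): 0.000461, 0.000226, 0.000186667, 0.00678261, 0.000131333 ms; sum = 0.00778761 ms.
Processing at 4 router(s): 4 × 2.3 ms = 9.2 ms.
End-to-end = 9.43 ms.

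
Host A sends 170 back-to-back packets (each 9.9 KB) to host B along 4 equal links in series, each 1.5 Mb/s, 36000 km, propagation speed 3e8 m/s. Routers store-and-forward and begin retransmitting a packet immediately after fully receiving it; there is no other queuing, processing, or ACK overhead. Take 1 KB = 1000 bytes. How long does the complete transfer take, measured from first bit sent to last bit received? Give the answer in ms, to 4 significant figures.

Per-hop transmission t_tx = L/R = 79200/1500000 = 52.8 ms.
Per-hop propagation t_prop = 36000000/300000000 = 120 ms.
Pipeline fill: first packet needs 4·t_tx to clear all hops; remaining 169 packets each add one t_tx.
Total = (4+170-1)·t_tx + 4·t_prop = 173·52.8 + 4·120 = 9614 ms.

9614 ms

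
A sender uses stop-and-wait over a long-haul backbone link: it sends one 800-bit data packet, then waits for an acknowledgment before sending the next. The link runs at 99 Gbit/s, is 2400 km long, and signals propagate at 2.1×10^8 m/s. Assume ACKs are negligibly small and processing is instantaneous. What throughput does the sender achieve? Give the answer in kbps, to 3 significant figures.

t_tx = L/R = 800/99000000000 = 8.08081e-09 s.
t_prop = 2400000/210000000 = 0.0114286 s; RTT = 0.0228571 s.
Cycle = t_tx + RTT = 0.0228572 s.
Throughput = L / cycle = 800 / 0.0228572 = 35.0 kbps.

35.0 kbps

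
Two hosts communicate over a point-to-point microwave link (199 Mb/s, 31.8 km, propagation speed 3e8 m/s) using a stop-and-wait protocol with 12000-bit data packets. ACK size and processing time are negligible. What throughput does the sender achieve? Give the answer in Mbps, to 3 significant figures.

44.1 Mbps

t_tx = L/R = 12000/199000000 = 6.03015e-05 s.
t_prop = 31800/300000000 = 0.000106 s; RTT = 0.000212 s.
Cycle = t_tx + RTT = 0.000272302 s.
Throughput = L / cycle = 12000 / 0.000272302 = 44.1 Mbps.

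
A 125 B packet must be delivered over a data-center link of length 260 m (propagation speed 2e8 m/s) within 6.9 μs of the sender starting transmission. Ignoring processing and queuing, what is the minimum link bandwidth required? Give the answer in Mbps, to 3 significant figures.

L = 1000 bits.
Propagation delay = 260 / 200000000 = 1.3 μs.
Transmission budget = 6.9 − 1.3 = 5.6 μs.
R ≥ L / t_tx = 1000 bits / 5.6e-06 s = 179 Mbps.

179 Mbps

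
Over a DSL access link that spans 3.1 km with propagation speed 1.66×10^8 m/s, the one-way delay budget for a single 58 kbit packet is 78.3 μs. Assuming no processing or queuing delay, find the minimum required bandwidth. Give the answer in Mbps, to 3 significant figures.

973 Mbps

Propagation delay = 3100 / 166000000 = 18.6747 μs.
Transmission budget = 78.3 − 18.6747 = 59.6253 μs.
R ≥ L / t_tx = 58000 bits / 5.96253e-05 s = 973 Mbps.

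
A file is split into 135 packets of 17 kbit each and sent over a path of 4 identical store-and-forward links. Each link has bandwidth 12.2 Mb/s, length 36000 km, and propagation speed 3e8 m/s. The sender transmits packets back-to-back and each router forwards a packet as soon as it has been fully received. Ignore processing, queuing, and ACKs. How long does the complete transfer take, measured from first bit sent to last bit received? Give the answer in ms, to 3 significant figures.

Per-hop transmission t_tx = L/R = 17000/12200000 = 1.39344 ms.
Per-hop propagation t_prop = 36000000/300000000 = 120 ms.
Pipeline fill: first packet needs 4·t_tx to clear all hops; remaining 134 packets each add one t_tx.
Total = (4+135-1)·t_tx + 4·t_prop = 138·1.39344 + 4·120 = 672 ms.

672 ms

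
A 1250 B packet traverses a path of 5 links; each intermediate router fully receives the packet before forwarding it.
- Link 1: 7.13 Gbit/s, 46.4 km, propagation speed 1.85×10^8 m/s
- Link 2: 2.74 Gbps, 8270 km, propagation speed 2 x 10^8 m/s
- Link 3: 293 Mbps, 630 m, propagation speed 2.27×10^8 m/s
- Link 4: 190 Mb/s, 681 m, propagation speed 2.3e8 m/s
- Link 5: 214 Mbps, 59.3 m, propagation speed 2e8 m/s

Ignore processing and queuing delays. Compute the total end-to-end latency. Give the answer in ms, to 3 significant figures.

41.7 ms

L = 1250 × 8 = 10000 bits.
Transmission delays (L/R per hop): 0.00140252, 0.00364964, 0.0341297, 0.0526316, 0.046729 ms; sum = 0.138542 ms.
Propagation delays (d/s per hop): 0.250811, 41.35, 0.00277533, 0.00296087, 0.0002965 ms; sum = 41.6068 ms.
End-to-end = 41.7 ms.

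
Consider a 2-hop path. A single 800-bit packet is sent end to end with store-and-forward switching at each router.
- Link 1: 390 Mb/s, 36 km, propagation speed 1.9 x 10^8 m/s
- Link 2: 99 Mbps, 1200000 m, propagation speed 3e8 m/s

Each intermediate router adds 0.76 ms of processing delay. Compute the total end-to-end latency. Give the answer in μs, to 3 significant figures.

4960 μs

Transmission delays (L/R per hop): 2.05128, 8.08081 μs; sum = 10.1321 μs.
Propagation delays (d/s per hop): 189.474, 4000 μs; sum = 4189.47 μs.
Processing at 1 router(s): 1 × 0.76 ms = 760 μs.
End-to-end = 4960 μs.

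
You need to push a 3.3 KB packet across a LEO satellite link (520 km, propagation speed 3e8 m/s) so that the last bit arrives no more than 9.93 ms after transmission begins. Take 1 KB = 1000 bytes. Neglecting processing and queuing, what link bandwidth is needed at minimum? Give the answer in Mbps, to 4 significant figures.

3.221 Mbps

L = 26400 bits.
Propagation delay = 520000 / 300000000 = 1.73333 ms.
Transmission budget = 9.93 − 1.73333 = 8.19667 ms.
R ≥ L / t_tx = 26400 bits / 0.00819667 s = 3.221 Mbps.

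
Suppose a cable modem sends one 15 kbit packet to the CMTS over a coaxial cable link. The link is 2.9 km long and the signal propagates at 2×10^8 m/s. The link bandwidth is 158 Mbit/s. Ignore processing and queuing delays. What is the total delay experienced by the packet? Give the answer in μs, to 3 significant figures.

L = 15000 bits.
Transmission delay = L/R = 15000 / 158000000 = 94.9367 μs.
Propagation delay = d/s = 2900 m / 200000000 m/s = 14.5 μs.
Total = 109 μs.

109 μs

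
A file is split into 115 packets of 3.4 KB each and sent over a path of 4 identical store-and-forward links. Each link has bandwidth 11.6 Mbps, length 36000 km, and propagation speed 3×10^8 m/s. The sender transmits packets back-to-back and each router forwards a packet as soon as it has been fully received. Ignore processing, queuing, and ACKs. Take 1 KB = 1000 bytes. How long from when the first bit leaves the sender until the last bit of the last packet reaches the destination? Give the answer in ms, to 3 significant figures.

Per-hop transmission t_tx = L/R = 27200/11600000 = 2.34483 ms.
Per-hop propagation t_prop = 36000000/300000000 = 120 ms.
Pipeline fill: first packet needs 4·t_tx to clear all hops; remaining 114 packets each add one t_tx.
Total = (4+115-1)·t_tx + 4·t_prop = 118·2.34483 + 4·120 = 757 ms.

757 ms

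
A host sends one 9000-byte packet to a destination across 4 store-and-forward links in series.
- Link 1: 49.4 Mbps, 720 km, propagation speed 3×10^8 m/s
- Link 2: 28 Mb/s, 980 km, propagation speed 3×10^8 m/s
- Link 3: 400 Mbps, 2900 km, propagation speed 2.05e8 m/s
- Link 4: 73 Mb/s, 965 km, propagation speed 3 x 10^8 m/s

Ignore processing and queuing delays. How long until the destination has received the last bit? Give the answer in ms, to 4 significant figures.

L = 9000 × 8 = 72000 bits.
Transmission delays (L/R per hop): 1.45749, 2.57143, 0.18, 0.986301 ms; sum = 5.19522 ms.
Propagation delays (d/s per hop): 2.4, 3.26667, 14.1463, 3.21667 ms; sum = 23.0297 ms.
End-to-end = 28.22 ms.

28.22 ms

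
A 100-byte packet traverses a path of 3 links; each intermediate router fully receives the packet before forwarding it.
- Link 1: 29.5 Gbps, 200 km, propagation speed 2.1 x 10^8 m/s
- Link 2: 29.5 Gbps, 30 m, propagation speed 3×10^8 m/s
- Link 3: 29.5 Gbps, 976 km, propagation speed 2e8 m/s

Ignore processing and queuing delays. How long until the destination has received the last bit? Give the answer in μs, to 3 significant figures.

5830 μs

L = 100 × 8 = 800 bits.
Transmission delay per hop = L/R = 800/29500000000 = 0.0271186 μs; 3 hops → 0.0813559 μs.
Propagation delays (d/s per hop): 952.381, 0.1, 4880 μs; sum = 5832.48 μs.
End-to-end = 5830 μs.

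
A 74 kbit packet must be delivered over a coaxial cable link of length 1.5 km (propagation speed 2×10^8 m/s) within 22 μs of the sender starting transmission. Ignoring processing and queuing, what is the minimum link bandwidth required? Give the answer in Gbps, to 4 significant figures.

Propagation delay = 1500 / 200000000 = 7.5 μs.
Transmission budget = 22 − 7.5 = 14.5 μs.
R ≥ L / t_tx = 74000 bits / 1.45e-05 s = 5.103 Gbps.

5.103 Gbps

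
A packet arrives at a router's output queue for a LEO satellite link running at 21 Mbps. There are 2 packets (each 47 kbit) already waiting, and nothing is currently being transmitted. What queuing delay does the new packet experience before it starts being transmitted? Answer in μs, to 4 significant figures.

Each queued packet: L/R = 47000/21000000 = 2238.1 μs.
2 queued → 4476.19 μs.
Queuing delay = 4476 μs.

4476 μs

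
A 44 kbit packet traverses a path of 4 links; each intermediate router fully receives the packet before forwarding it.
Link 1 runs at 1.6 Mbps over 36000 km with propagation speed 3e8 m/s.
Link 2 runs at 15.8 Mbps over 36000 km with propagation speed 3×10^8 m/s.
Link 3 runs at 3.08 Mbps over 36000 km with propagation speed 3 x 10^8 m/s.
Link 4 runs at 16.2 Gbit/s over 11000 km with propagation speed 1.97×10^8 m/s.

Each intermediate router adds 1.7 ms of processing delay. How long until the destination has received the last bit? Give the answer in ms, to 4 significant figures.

465.5 ms

L = 44000 bits.
Transmission delays (L/R per hop): 27.5, 2.78481, 14.2857, 0.00271605 ms; sum = 44.5732 ms.
Propagation delays (d/s per hop): 120, 120, 120, 55.8376 ms; sum = 415.838 ms.
Processing at 3 router(s): 3 × 1.7 ms = 5.1 ms.
End-to-end = 465.5 ms.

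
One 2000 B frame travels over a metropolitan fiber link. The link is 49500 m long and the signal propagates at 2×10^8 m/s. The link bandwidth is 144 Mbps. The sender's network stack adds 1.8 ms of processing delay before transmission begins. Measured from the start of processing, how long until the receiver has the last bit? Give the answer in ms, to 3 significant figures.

L = 2000 × 8 = 16000 bits.
Transmission delay = L/R = 16000 / 144000000 = 0.111111 ms.
Propagation delay = d/s = 49500 m / 200000000 m/s = 0.2475 ms.
Plus processing delay 1.8 ms = 1.8 ms.
Total = 2.16 ms.

2.16 ms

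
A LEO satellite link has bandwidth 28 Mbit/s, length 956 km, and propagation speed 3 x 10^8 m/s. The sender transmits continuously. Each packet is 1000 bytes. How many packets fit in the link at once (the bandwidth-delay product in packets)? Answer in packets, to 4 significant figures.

11.15 packets

Propagation delay = 956000 / 300000000 = 0.00318667 s.
BDP = R × t_prop = 28000000 × 0.00318667 = 89226.7 bits.
In packets of 8000 bits: 11.15 packets.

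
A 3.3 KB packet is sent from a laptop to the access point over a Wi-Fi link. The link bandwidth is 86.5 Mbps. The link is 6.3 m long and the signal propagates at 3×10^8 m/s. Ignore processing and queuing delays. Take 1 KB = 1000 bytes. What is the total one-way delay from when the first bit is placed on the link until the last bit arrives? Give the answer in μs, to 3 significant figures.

L = 26400 bits.
Transmission delay = L/R = 26400 / 86500000 = 305.202 μs.
Propagation delay = d/s = 6.3 m / 300000000 m/s = 0.021 μs.
Total = 305 μs.

305 μs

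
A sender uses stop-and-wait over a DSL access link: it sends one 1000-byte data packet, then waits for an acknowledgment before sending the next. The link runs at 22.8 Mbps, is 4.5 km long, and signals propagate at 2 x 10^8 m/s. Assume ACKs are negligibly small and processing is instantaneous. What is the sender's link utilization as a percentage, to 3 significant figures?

t_tx = L/R = 8000/22800000 = 0.000350877 s.
t_prop = 4500/200000000 = 2.25e-05 s; RTT = 4.5e-05 s.
Cycle = t_tx + RTT = 0.000395877 s.
Utilization = t_tx / cycle = 0.000350877/0.000395877 = 88.6 %.

88.6 %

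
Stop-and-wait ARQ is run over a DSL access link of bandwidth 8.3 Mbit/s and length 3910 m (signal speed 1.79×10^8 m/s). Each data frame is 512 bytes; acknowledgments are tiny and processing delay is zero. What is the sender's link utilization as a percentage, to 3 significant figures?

t_tx = L/R = 4096/8.3e+06 = 0.000493494 s.
t_prop = 3910/179000000 = 2.18436e-05 s; RTT = 4.36872e-05 s.
Cycle = t_tx + RTT = 0.000537181 s.
Utilization = t_tx / cycle = 0.000493494/0.000537181 = 91.9 %.

91.9 %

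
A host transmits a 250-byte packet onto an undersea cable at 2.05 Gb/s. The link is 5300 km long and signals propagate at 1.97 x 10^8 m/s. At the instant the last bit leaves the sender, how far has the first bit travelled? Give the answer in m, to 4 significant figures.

192.2 m

t_tx = L/R = 2000/2.05e+09 = 9.7561e-07 s.
Distance = s × t_tx = 197000000 × 9.7561e-07 = 192.2 m.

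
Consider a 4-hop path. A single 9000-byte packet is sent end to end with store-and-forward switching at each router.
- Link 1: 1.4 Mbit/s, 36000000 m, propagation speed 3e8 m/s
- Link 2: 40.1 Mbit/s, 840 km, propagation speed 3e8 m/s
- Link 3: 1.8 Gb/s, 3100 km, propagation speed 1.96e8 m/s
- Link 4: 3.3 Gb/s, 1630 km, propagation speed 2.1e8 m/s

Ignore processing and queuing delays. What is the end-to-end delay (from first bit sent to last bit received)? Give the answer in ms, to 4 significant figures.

199.7 ms

L = 9000 × 8 = 72000 bits.
Transmission delays (L/R per hop): 51.4286, 1.79551, 0.04, 0.0218182 ms; sum = 53.2859 ms.
Propagation delays (d/s per hop): 120, 2.8, 15.8163, 7.7619 ms; sum = 146.378 ms.
End-to-end = 199.7 ms.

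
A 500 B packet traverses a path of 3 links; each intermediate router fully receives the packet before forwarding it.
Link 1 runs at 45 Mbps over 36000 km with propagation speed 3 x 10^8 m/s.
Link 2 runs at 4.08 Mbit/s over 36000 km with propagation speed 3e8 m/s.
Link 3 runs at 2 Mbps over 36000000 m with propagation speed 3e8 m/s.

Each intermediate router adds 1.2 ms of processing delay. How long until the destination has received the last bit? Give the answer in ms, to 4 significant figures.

L = 500 × 8 = 4000 bits.
Transmission delays (L/R per hop): 0.0888889, 0.980392, 2 ms; sum = 3.06928 ms.
Propagation delays (d/s per hop): 120, 120, 120 ms; sum = 360 ms.
Processing at 2 router(s): 2 × 1.2 ms = 2.4 ms.
End-to-end = 365.5 ms.

365.5 ms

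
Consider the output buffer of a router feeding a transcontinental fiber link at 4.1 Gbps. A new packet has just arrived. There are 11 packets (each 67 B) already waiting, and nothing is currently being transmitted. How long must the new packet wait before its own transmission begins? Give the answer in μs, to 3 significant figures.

Each queued packet: L/R = 536/4.1e+09 = 0.130732 μs.
11 queued → 1.43805 μs.
Queuing delay = 1.44 μs.

1.44 μs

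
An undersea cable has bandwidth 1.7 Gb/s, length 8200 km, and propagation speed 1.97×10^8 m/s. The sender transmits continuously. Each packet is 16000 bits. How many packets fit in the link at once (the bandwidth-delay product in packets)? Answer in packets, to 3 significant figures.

4420 packets

Propagation delay = 8200000 / 197000000 = 0.0416244 s.
BDP = R × t_prop = 1700000000 × 0.0416244 = 70761400 bits.
In packets of 16000 bits: 4420 packets.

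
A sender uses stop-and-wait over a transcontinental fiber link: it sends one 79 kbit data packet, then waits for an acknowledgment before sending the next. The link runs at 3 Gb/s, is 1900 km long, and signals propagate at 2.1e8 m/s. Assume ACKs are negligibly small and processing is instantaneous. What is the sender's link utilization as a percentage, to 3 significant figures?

0.145 %

t_tx = L/R = 79000/3000000000 = 2.63333e-05 s.
t_prop = 1900000/210000000 = 0.00904762 s; RTT = 0.0180952 s.
Cycle = t_tx + RTT = 0.0181216 s.
Utilization = t_tx / cycle = 2.63333e-05/0.0181216 = 0.145 %.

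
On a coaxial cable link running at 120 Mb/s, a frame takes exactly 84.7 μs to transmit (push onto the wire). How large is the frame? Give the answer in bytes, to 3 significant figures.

1270 bytes

L = R × t_tx = 120000000 b/s × 8.47e-05 s = 10164 bits.
In bytes: 10164 / 8 = 1270 bytes.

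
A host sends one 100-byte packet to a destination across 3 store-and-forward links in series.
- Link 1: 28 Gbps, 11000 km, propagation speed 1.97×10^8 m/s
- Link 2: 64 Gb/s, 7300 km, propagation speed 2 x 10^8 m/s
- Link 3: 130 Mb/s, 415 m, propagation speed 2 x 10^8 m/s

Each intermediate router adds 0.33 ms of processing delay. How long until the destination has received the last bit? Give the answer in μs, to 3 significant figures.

93000 μs

L = 100 × 8 = 800 bits.
Transmission delays (L/R per hop): 0.0285714, 0.0125, 6.15385 μs; sum = 6.19492 μs.
Propagation delays (d/s per hop): 55837.6, 36500, 2.075 μs; sum = 92339.6 μs.
Processing at 2 router(s): 2 × 0.33 ms = 660 μs.
End-to-end = 93000 μs.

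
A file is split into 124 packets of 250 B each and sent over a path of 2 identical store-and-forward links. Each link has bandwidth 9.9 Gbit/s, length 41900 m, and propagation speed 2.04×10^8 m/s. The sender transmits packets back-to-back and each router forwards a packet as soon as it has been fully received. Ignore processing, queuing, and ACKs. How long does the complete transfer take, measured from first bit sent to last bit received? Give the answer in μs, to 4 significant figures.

Per-hop transmission t_tx = L/R = 2000/9900000000 = 0.20202 μs.
Per-hop propagation t_prop = 41900/204000000 = 205.392 μs.
Pipeline fill: first packet needs 2·t_tx to clear all hops; remaining 123 packets each add one t_tx.
Total = (2+124-1)·t_tx + 2·t_prop = 125·0.20202 + 2·205.392 = 436.0 μs.

436.0 μs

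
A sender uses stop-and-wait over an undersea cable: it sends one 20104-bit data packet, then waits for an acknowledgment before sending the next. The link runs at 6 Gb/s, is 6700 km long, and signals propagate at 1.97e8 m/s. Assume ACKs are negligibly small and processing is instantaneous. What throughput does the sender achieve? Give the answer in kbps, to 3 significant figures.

t_tx = L/R = 20104/6000000000 = 3.35067e-06 s.
t_prop = 6700000/197000000 = 0.0340102 s; RTT = 0.0680203 s.
Cycle = t_tx + RTT = 0.0680237 s.
Throughput = L / cycle = 20104 / 0.0680237 = 296 kbps.

296 kbps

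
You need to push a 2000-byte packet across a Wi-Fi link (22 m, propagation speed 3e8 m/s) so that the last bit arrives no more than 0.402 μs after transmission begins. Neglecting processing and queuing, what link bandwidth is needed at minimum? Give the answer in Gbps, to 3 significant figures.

48.7 Gbps

L = 16000 bits.
Propagation delay = 22 / 300000000 = 0.0733333 μs.
Transmission budget = 0.402 − 0.0733333 = 0.328667 μs.
R ≥ L / t_tx = 16000 bits / 3.28667e-07 s = 48.7 Gbps.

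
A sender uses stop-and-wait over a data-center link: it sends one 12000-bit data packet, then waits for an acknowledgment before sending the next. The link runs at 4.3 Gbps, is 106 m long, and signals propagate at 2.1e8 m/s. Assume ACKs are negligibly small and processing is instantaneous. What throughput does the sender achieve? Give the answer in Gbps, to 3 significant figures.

3.16 Gbps

t_tx = L/R = 12000/4300000000 = 2.7907e-06 s.
t_prop = 106/210000000 = 5.04762e-07 s; RTT = 1.00952e-06 s.
Cycle = t_tx + RTT = 3.80022e-06 s.
Throughput = L / cycle = 12000 / 3.80022e-06 = 3.16 Gbps.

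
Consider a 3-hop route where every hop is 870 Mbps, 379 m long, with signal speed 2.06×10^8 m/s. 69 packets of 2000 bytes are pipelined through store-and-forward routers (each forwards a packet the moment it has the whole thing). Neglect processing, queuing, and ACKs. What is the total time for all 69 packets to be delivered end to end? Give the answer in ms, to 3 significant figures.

1.31 ms

Per-hop transmission t_tx = L/R = 16000/870000000 = 0.0183908 ms.
Per-hop propagation t_prop = 379/206000000 = 0.00183981 ms.
Pipeline fill: first packet needs 3·t_tx to clear all hops; remaining 68 packets each add one t_tx.
Total = (3+69-1)·t_tx + 3·t_prop = 71·0.0183908 + 3·0.00183981 = 1.31 ms.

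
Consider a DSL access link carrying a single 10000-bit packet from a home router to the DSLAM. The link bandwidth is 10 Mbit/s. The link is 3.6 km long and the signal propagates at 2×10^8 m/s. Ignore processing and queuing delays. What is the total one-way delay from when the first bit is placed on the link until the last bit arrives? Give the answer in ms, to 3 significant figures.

1.02 ms

Transmission delay = L/R = 10000 / 10000000 = 1 ms.
Propagation delay = d/s = 3600 m / 200000000 m/s = 0.018 ms.
Total = 1.02 ms.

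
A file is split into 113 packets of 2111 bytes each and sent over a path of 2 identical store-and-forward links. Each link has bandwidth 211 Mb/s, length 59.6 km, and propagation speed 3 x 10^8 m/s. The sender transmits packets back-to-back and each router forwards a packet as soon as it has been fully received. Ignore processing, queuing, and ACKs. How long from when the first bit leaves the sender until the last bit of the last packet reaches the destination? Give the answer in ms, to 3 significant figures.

9.52 ms

Per-hop transmission t_tx = L/R = 16888/211000000 = 0.0800379 ms.
Per-hop propagation t_prop = 59600/300000000 = 0.198667 ms.
Pipeline fill: first packet needs 2·t_tx to clear all hops; remaining 112 packets each add one t_tx.
Total = (2+113-1)·t_tx + 2·t_prop = 114·0.0800379 + 2·0.198667 = 9.52 ms.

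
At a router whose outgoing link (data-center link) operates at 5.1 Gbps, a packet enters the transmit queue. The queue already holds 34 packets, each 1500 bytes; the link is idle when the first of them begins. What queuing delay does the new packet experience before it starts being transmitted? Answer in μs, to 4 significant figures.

Each queued packet: L/R = 12000/5100000000 = 2.35294 μs.
34 queued → 80 μs.
Queuing delay = 80.00 μs.

80.00 μs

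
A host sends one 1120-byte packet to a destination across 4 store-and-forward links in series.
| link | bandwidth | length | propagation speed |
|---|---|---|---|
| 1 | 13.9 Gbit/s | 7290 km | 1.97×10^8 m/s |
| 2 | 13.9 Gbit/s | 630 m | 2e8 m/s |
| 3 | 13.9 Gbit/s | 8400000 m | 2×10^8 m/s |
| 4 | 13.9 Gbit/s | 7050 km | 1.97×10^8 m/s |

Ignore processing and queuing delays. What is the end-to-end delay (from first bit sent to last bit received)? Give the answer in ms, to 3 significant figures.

115 ms

L = 1120 × 8 = 8960 bits.
Transmission delay per hop = L/R = 8960/13900000000 = 0.000644604 ms; 4 hops → 0.00257842 ms.
Propagation delays (d/s per hop): 37.0051, 0.00315, 42, 35.7868 ms; sum = 114.795 ms.
End-to-end = 115 ms.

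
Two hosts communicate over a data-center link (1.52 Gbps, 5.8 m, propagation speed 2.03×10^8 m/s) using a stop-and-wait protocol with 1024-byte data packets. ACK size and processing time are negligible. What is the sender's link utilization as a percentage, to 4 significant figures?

t_tx = L/R = 8192/1520000000 = 5.38947e-06 s.
t_prop = 5.8/2.03e+08 = 2.85714e-08 s; RTT = 5.71429e-08 s.
Cycle = t_tx + RTT = 5.44662e-06 s.
Utilization = t_tx / cycle = 5.38947e-06/5.44662e-06 = 98.95 %.

98.95 %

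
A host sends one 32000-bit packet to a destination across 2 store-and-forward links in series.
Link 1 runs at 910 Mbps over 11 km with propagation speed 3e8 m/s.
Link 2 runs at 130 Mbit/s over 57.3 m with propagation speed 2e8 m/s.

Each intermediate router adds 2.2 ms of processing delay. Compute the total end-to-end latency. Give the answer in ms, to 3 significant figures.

2.52 ms

Transmission delays (L/R per hop): 0.0351648, 0.246154 ms; sum = 0.281319 ms.
Propagation delays (d/s per hop): 0.0366667, 0.0002865 ms; sum = 0.0369532 ms.
Processing at 1 router(s): 1 × 2.2 ms = 2.2 ms.
End-to-end = 2.52 ms.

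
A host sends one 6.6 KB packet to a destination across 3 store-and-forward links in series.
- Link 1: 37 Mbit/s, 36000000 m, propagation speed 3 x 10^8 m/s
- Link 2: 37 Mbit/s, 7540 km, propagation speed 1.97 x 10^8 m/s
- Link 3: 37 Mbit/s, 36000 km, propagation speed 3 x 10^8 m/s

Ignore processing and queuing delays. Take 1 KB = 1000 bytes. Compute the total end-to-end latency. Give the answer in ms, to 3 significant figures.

L = 52800 bits.
Transmission delay per hop = L/R = 52800/37000000 = 1.42703 ms; 3 hops → 4.28108 ms.
Propagation delays (d/s per hop): 120, 38.2741, 120 ms; sum = 278.274 ms.
End-to-end = 283 ms.

283 ms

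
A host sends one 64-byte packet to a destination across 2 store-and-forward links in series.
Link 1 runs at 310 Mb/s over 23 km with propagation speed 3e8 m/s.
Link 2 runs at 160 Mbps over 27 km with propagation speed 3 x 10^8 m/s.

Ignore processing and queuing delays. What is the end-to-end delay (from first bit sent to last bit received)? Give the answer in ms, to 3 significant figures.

0.172 ms

L = 64 × 8 = 512 bits.
Transmission delays (L/R per hop): 0.00165161, 0.0032 ms; sum = 0.00485161 ms.
Propagation delays (d/s per hop): 0.0766667, 0.09 ms; sum = 0.166667 ms.
End-to-end = 0.172 ms.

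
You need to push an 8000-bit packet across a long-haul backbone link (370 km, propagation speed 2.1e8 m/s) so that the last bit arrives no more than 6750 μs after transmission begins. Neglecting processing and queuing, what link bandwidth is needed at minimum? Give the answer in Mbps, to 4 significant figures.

1.604 Mbps

Propagation delay = 370000 / 210000000 = 1761.9 μs.
Transmission budget = 6750 − 1761.9 = 4988.1 μs.
R ≥ L / t_tx = 8000 bits / 0.0049881 s = 1.604 Mbps.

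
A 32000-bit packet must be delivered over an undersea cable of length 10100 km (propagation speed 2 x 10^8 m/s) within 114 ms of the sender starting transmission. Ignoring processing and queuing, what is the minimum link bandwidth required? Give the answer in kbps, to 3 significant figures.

Propagation delay = 10100000 / 200000000 = 50.5 ms.
Transmission budget = 114 − 50.5 = 63.5 ms.
R ≥ L / t_tx = 32000 bits / 0.0635 s = 504 kbps.

504 kbps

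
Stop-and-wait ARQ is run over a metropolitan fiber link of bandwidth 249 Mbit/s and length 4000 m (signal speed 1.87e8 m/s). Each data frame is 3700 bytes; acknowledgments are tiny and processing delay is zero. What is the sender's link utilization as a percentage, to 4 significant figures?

73.54 %

t_tx = L/R = 29600/249000000 = 0.000118876 s.
t_prop = 4000/187000000 = 2.13904e-05 s; RTT = 4.27807e-05 s.
Cycle = t_tx + RTT = 0.000161656 s.
Utilization = t_tx / cycle = 0.000118876/0.000161656 = 73.54 %.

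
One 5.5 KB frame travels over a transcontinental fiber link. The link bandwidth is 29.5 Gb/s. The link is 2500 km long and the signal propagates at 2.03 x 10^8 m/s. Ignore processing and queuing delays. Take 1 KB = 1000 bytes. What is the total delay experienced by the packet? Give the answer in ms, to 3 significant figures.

12.3 ms

L = 44000 bits.
Transmission delay = L/R = 44000 / 29500000000 = 0.00149153 ms.
Propagation delay = d/s = 2500000 m / 2.03e+08 m/s = 12.3153 ms.
Total = 12.3 ms.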